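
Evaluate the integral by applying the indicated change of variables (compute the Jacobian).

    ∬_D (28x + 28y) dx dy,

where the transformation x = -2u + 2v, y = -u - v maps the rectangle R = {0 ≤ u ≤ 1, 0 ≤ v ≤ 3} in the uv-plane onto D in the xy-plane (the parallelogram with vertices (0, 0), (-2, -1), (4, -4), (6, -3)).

Compute the Jacobian determinant of (x, y) with respect to (u, v):

    ∂(x,y)/∂(u,v) = | -2  2 | = (-2)(-1) - (2)(-1) = 4.
                   | -1  -1 |

Its absolute value is |J| = 4 (the area scaling factor).

Substituting x = -2u + 2v, y = -u - v into the integrand,

    28x + 28y → -84u + 28v,

so the integral becomes

    ∬_R (-84u + 28v) · |J| du dv = ∫_0^1 ∫_0^3 (-336u + 112v) dv du.

Inner (v): 504 - 1008u.
Outer (u): 0.

Therefore ∬_D (28x + 28y) dx dy = 0.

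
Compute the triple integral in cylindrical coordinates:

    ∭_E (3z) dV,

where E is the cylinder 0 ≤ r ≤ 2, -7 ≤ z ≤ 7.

In cylindrical coordinates, x = r cos(θ), y = r sin(θ), z = z, and dV = r dr dθ dz.

The integrand becomes 3z, so

    ∭_E (3z) dV = ∫_{0}^{2π} ∫_{0}^{2} ∫_{-7}^{7} (3z) · r dz dr dθ.

Inner (z): 0.
Middle (r from 0 to 2): 0.
Outer (θ): 0.

Therefore the triple integral equals 0.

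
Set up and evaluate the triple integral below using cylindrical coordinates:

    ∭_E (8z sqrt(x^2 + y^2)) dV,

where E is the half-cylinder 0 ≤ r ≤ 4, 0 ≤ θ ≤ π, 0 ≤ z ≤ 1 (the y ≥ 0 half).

In cylindrical coordinates, x = r cos(θ), y = r sin(θ), z = z, and dV = r dr dθ dz.

The integrand becomes 8r z, so

    ∭_E (8z sqrt(x^2 + y^2)) dV = ∫_{0}^{π} ∫_{0}^{4} ∫_{0}^{1} (8r z) · r dz dr dθ.

Inner (z): 4r^2.
Middle (r from 0 to 4): 256/3.
Outer (θ): 256π/3.

Therefore the triple integral equals 256π/3.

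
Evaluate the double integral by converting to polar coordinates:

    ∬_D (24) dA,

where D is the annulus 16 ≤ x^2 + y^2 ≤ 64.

The region D is 4 ≤ r ≤ 8, 0 ≤ θ ≤ 2π in polar coordinates, where x = r cos(θ), y = r sin(θ), and dA = r dr dθ.

Under the substitution, the integrand becomes 24, so

    ∬_D (24) dA = ∫_{0}^{2π} ∫_{4}^{8} (24) · r dr dθ.

Inner integral (in r): ∫_{4}^{8} (24) · r dr = 576.

Outer integral (in θ): ∫_{0}^{2π} (576) dθ = 1152π.

Therefore ∬_D (24) dA = 1152π.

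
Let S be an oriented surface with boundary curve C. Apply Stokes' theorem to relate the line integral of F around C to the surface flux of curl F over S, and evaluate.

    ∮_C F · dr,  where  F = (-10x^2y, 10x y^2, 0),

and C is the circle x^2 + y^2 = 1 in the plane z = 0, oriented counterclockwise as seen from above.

Let S be the flat disk x^2 + y^2 ≤ 1 in the plane z = 0, with upward unit normal n̂ = ẑ. By Stokes' theorem,

    ∮_C F · dr = ∬_S (∇ × F) · n̂ dS = ∬_D (curl F)_z dA,

where D is the disk x^2 + y^2 ≤ 1.

Compute the curl of F = (-10x^2y, 10x y^2, 0):
    (∇ × F)_x = ∂F_z/∂y - ∂F_y/∂z = 0,
    (∇ × F)_y = ∂F_x/∂z - ∂F_z/∂x = 0,
    (∇ × F)_z = ∂F_y/∂x - ∂F_x/∂y = 10x^2 + 10y^2.

On z = 0, (curl F)_z = 10x^2 + 10y^2.

Convert to polar (x = r cos θ, y = r sin θ, dA = r dr dθ); the integrand becomes 10r^2, so

    ∬_D (curl F)_z dA = ∫_0^{2π} ∫_0^{1} (10r^2) · r dr dθ.

Inner (r from 0 to 1): 5/2.
Outer (θ from 0 to 2π): 5π.

Therefore ∮_C F · dr = 5π.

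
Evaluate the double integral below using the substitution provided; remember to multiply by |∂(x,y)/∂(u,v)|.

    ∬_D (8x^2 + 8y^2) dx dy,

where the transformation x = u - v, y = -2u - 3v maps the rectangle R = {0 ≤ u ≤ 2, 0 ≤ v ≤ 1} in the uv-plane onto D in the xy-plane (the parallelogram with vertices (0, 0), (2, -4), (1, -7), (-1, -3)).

Compute the Jacobian determinant of (x, y) with respect to (u, v):

    ∂(x,y)/∂(u,v) = | 1  -1 | = (1)(-3) - (-1)(-2) = -5.
                   | -2  -3 |

Its absolute value is |J| = 5 (the area scaling factor).

Substituting x = u - v, y = -2u - 3v into the integrand,

    8x^2 + 8y^2 → 40u^2 + 80u v + 80v^2,

so the integral becomes

    ∬_R (40u^2 + 80u v + 80v^2) · |J| du dv = ∫_0^2 ∫_0^1 (200u^2 + 400u v + 400v^2) dv du.

Inner (v): 200u^2 + 200u + 400/3.
Outer (u): 1200.

Therefore ∬_D (8x^2 + 8y^2) dx dy = 1200.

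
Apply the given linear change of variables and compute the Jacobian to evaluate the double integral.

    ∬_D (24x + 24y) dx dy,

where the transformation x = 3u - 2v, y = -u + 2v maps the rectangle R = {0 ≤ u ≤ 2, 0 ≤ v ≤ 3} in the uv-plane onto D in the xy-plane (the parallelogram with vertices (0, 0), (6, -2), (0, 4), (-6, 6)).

Compute the Jacobian determinant of (x, y) with respect to (u, v):

    ∂(x,y)/∂(u,v) = | 3  -2 | = (3)(2) - (-2)(-1) = 4.
                   | -1  2 |

Its absolute value is |J| = 4 (the area scaling factor).

Substituting x = 3u - 2v, y = -u + 2v into the integrand,

    24x + 24y → 48u,

so the integral becomes

    ∬_R (48u) · |J| du dv = ∫_0^2 ∫_0^3 (192u) dv du.

Inner (v): 576u.
Outer (u): 1152.

Therefore ∬_D (24x + 24y) dx dy = 1152.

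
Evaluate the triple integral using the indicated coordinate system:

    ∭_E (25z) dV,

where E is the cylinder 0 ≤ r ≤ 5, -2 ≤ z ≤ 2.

In cylindrical coordinates, x = r cos(θ), y = r sin(θ), z = z, and dV = r dr dθ dz.

The integrand becomes 25z, so

    ∭_E (25z) dV = ∫_{0}^{2π} ∫_{0}^{5} ∫_{-2}^{2} (25z) · r dz dr dθ.

Inner (z): 0.
Middle (r from 0 to 5): 0.
Outer (θ): 0.

Therefore the triple integral equals 0.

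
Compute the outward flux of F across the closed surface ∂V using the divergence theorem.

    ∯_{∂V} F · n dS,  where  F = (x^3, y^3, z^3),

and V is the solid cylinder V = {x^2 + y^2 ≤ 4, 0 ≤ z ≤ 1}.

By the divergence theorem,

    ∯_{∂V} F · n dS = ∭_V (∇ · F) dV.

Compute the divergence:
    ∇ · F = ∂F_x/∂x + ∂F_y/∂y + ∂F_z/∂z = 3x^2 + 3y^2 + 3z^2.

In cylindrical coordinates, x = r cos(θ), y = r sin(θ), z = z, dV = r dr dθ dz, with 0 ≤ r ≤ 2, 0 ≤ θ ≤ 2π, 0 ≤ z ≤ 1.

The integrand, after substitution and multiplying by the volume element, becomes (3r^2 + 3z^2) · r, so

    ∭_V (∇·F) dV = ∫_0^{2π} ∫_0^{2} ∫_0^{1} (3r^2 + 3z^2) · r dz dr dθ.

Inner (z from 0 to 1): 3r^3 + r.
Middle (r from 0 to 2): 14.
Outer (θ from 0 to 2π): 28π.

Therefore ∯_{∂V} F · n dS = 28π.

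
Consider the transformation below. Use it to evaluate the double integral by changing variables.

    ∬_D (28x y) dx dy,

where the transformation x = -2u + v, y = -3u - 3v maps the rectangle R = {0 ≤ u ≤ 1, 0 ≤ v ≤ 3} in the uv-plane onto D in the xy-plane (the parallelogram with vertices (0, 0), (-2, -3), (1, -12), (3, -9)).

Compute the Jacobian determinant of (x, y) with respect to (u, v):

    ∂(x,y)/∂(u,v) = | -2  1 | = (-2)(-3) - (1)(-3) = 9.
                   | -3  -3 |

Its absolute value is |J| = 9 (the area scaling factor).

Substituting x = -2u + v, y = -3u - 3v into the integrand,

    28x y → 168u^2 + 84u v - 84v^2,

so the integral becomes

    ∬_R (168u^2 + 84u v - 84v^2) · |J| du dv = ∫_0^1 ∫_0^3 (1512u^2 + 756u v - 756v^2) dv du.

Inner (v): 4536u^2 + 3402u - 6804.
Outer (u): -3591.

Therefore ∬_D (28x y) dx dy = -3591.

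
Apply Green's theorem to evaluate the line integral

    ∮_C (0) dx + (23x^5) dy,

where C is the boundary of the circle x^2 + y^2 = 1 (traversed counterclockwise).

Green's theorem converts the closed line integral into a double integral over the enclosed region D:

    ∮_C P dx + Q dy = ∬_D (∂Q/∂x - ∂P/∂y) dA.

Here P = 0, Q = 23x^5, so

    ∂Q/∂x = 115x^4,    ∂P/∂y = 0,
    ∂Q/∂x - ∂P/∂y = 115x^4.

D is the region x^2 + y^2 ≤ 1. Evaluating the double integral:

In polar coordinates (x = r cos θ, y = r sin θ, dA = r dr dθ) the integrand becomes 115r^4cos(θ)^4, so

    ∬_D (115x^4) dA = ∫_0^{2π} ∫_0^{1} (115r^4cos(θ)^4) · r dr dθ.

Inner (r from 0 to 1): 115cos(θ)^4/6.
Outer (θ from 0 to 2π): 115π/8.

Therefore ∮_C P dx + Q dy = 115π/8.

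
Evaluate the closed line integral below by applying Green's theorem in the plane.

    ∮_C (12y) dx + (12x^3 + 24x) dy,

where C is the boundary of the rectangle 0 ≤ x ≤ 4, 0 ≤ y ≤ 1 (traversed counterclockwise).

Green's theorem converts the closed line integral into a double integral over the enclosed region D:

    ∮_C P dx + Q dy = ∬_D (∂Q/∂x - ∂P/∂y) dA.

Here P = 12y, Q = 12x^3 + 24x, so

    ∂Q/∂x = 36x^2 + 24,    ∂P/∂y = 12,
    ∂Q/∂x - ∂P/∂y = 36x^2 + 12.

D is the region 0 ≤ x ≤ 4, 0 ≤ y ≤ 1. Evaluating the double integral:

    ∬_D (36x^2 + 12) dA = ∫_0^{4} ∫_0^{1} (36x^2 + 12) dy dx.

Inner (y from 0 to 1): 36x^2 + 12.
Outer (x from 0 to 4): 816.

Therefore ∮_C P dx + Q dy = 816.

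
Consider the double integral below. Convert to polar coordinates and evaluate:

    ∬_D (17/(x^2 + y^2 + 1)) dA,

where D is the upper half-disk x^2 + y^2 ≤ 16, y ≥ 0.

The region D is 0 ≤ r ≤ 4, 0 ≤ θ ≤ π in polar coordinates, where x = r cos(θ), y = r sin(θ), and dA = r dr dθ.

Under the substitution, the integrand becomes 17/(r^2 + 1), so

    ∬_D (17/(x^2 + y^2 + 1)) dA = ∫_{0}^{π} ∫_{0}^{4} (17/(r^2 + 1)) · r dr dθ.

Inner integral (in r): ∫_{0}^{4} (17/(r^2 + 1)) · r dr = 17log(17)/2.

Outer integral (in θ): ∫_{0}^{π} (17log(17)/2) dθ = 17π log(17)/2.

Therefore ∬_D (17/(x^2 + y^2 + 1)) dA = 17π log(17)/2.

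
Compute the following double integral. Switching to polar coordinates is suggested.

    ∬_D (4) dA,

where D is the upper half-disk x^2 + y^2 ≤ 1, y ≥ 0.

The region D is 0 ≤ r ≤ 1, 0 ≤ θ ≤ π in polar coordinates, where x = r cos(θ), y = r sin(θ), and dA = r dr dθ.

Under the substitution, the integrand becomes 4, so

    ∬_D (4) dA = ∫_{0}^{π} ∫_{0}^{1} (4) · r dr dθ.

Inner integral (in r): ∫_{0}^{1} (4) · r dr = 2.

Outer integral (in θ): ∫_{0}^{π} (2) dθ = 2π.

Therefore ∬_D (4) dA = 2π.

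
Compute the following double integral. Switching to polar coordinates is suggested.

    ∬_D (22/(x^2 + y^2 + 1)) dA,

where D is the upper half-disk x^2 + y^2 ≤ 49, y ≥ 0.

The region D is 0 ≤ r ≤ 7, 0 ≤ θ ≤ π in polar coordinates, where x = r cos(θ), y = r sin(θ), and dA = r dr dθ.

Under the substitution, the integrand becomes 22/(r^2 + 1), so

    ∬_D (22/(x^2 + y^2 + 1)) dA = ∫_{0}^{π} ∫_{0}^{7} (22/(r^2 + 1)) · r dr dθ.

Inner integral (in r): ∫_{0}^{7} (22/(r^2 + 1)) · r dr = log(4882812500000000000).

Outer integral (in θ): ∫_{0}^{π} (log(4882812500000000000)) dθ = log(4882812500000000000^π).

Therefore ∬_D (22/(x^2 + y^2 + 1)) dA = log(4882812500000000000^π).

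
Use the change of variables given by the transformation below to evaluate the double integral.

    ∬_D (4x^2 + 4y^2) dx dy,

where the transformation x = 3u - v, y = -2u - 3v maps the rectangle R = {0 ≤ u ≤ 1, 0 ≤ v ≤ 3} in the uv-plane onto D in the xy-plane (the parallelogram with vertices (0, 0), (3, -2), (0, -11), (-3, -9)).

Compute the Jacobian determinant of (x, y) with respect to (u, v):

    ∂(x,y)/∂(u,v) = | 3  -1 | = (3)(-3) - (-1)(-2) = -11.
                   | -2  -3 |

Its absolute value is |J| = 11 (the area scaling factor).

Substituting x = 3u - v, y = -2u - 3v into the integrand,

    4x^2 + 4y^2 → 52u^2 + 24u v + 40v^2,

so the integral becomes

    ∬_R (52u^2 + 24u v + 40v^2) · |J| du dv = ∫_0^1 ∫_0^3 (572u^2 + 264u v + 440v^2) dv du.

Inner (v): 1716u^2 + 1188u + 3960.
Outer (u): 5126.

Therefore ∬_D (4x^2 + 4y^2) dx dy = 5126.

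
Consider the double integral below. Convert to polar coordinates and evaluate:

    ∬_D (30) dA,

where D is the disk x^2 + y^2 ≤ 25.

The region D is 0 ≤ r ≤ 5, 0 ≤ θ ≤ 2π in polar coordinates, where x = r cos(θ), y = r sin(θ), and dA = r dr dθ.

Under the substitution, the integrand becomes 30, so

    ∬_D (30) dA = ∫_{0}^{2π} ∫_{0}^{5} (30) · r dr dθ.

Inner integral (in r): ∫_{0}^{5} (30) · r dr = 375.

Outer integral (in θ): ∫_{0}^{2π} (375) dθ = 750π.

Therefore ∬_D (30) dA = 750π.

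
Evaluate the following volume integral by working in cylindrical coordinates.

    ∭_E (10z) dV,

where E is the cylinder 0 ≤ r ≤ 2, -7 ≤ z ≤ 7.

In cylindrical coordinates, x = r cos(θ), y = r sin(θ), z = z, and dV = r dr dθ dz.

The integrand becomes 10z, so

    ∭_E (10z) dV = ∫_{0}^{2π} ∫_{0}^{2} ∫_{-7}^{7} (10z) · r dz dr dθ.

Inner (z): 0.
Middle (r from 0 to 2): 0.
Outer (θ): 0.

Therefore the triple integral equals 0.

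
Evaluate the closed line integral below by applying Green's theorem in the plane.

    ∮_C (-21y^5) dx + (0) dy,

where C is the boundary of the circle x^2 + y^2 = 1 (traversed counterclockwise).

Green's theorem converts the closed line integral into a double integral over the enclosed region D:

    ∮_C P dx + Q dy = ∬_D (∂Q/∂x - ∂P/∂y) dA.

Here P = -21y^5, Q = 0, so

    ∂Q/∂x = 0,    ∂P/∂y = -105y^4,
    ∂Q/∂x - ∂P/∂y = 105y^4.

D is the region x^2 + y^2 ≤ 1. Evaluating the double integral:

In polar coordinates (x = r cos θ, y = r sin θ, dA = r dr dθ) the integrand becomes 105r^4sin(θ)^4, so

    ∬_D (105y^4) dA = ∫_0^{2π} ∫_0^{1} (105r^4sin(θ)^4) · r dr dθ.

Inner (r from 0 to 1): 35sin(θ)^4/2.
Outer (θ from 0 to 2π): 105π/8.

Therefore ∮_C P dx + Q dy = 105π/8.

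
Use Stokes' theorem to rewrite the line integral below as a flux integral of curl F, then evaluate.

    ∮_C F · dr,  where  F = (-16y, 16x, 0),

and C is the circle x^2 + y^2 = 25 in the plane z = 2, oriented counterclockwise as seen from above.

Let S be the flat disk x^2 + y^2 ≤ 25 in the plane z = 2, with upward unit normal n̂ = ẑ. By Stokes' theorem,

    ∮_C F · dr = ∬_S (∇ × F) · n̂ dS = ∬_D (curl F)_z dA,

where D is the disk x^2 + y^2 ≤ 25.

Compute the curl of F = (-16y, 16x, 0):
    (∇ × F)_x = ∂F_z/∂y - ∂F_y/∂z = 0,
    (∇ × F)_y = ∂F_x/∂z - ∂F_z/∂x = 0,
    (∇ × F)_z = ∂F_y/∂x - ∂F_x/∂y = 32.

On z = 2, (curl F)_z = 32.

Convert to polar (x = r cos θ, y = r sin θ, dA = r dr dθ); the integrand becomes 32, so

    ∬_D (curl F)_z dA = ∫_0^{2π} ∫_0^{5} (32) · r dr dθ.

Inner (r from 0 to 5): 400.
Outer (θ from 0 to 2π): 800π.

Therefore ∮_C F · dr = 800π.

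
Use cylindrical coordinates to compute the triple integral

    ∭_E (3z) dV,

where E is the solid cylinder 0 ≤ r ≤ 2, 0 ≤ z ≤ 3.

In cylindrical coordinates, x = r cos(θ), y = r sin(θ), z = z, and dV = r dr dθ dz.

The integrand becomes 3z, so

    ∭_E (3z) dV = ∫_{0}^{2π} ∫_{0}^{2} ∫_{0}^{3} (3z) · r dz dr dθ.

Inner (z): 27r/2.
Middle (r from 0 to 2): 27.
Outer (θ): 54π.

Therefore the triple integral equals 54π.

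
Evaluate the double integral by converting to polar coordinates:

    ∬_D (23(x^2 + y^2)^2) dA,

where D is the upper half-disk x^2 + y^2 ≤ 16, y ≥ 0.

The region D is 0 ≤ r ≤ 4, 0 ≤ θ ≤ π in polar coordinates, where x = r cos(θ), y = r sin(θ), and dA = r dr dθ.

Under the substitution, the integrand becomes 23r^4, so

    ∬_D (23(x^2 + y^2)^2) dA = ∫_{0}^{π} ∫_{0}^{4} (23r^4) · r dr dθ.

Inner integral (in r): ∫_{0}^{4} (23r^4) · r dr = 47104/3.

Outer integral (in θ): ∫_{0}^{π} (47104/3) dθ = 47104π/3.

Therefore ∬_D (23(x^2 + y^2)^2) dA = 47104π/3.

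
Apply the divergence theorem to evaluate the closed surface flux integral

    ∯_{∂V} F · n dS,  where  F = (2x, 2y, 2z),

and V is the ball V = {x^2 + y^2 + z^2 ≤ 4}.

By the divergence theorem,

    ∯_{∂V} F · n dS = ∭_V (∇ · F) dV.

Compute the divergence:
    ∇ · F = ∂F_x/∂x + ∂F_y/∂y + ∂F_z/∂z = 2 + 2 + 2 = 6.

In spherical coordinates, x = ρ sin(φ) cos(θ), y = ρ sin(φ) sin(θ), z = ρ cos(φ), dV = ρ^2 sin(φ) dρ dφ dθ, with 0 ≤ ρ ≤ 2, 0 ≤ φ ≤ π, 0 ≤ θ ≤ 2π.

The integrand, after substitution and multiplying by the volume element, becomes (6) · ρ^2 sin(φ), so

    ∭_V (∇·F) dV = ∫_0^{2π} ∫_0^{π} ∫_0^{2} (6) · ρ^2 sin(φ) dρ dφ dθ.

Inner (ρ from 0 to 2): 16sin(φ).
Middle (φ from 0 to π): 32.
Outer (θ from 0 to 2π): 64π.

Therefore ∯_{∂V} F · n dS = 64π.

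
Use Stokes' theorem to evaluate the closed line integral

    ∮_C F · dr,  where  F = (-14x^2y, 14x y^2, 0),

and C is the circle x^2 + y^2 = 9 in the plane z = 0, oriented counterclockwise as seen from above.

Let S be the flat disk x^2 + y^2 ≤ 9 in the plane z = 0, with upward unit normal n̂ = ẑ. By Stokes' theorem,

    ∮_C F · dr = ∬_S (∇ × F) · n̂ dS = ∬_D (curl F)_z dA,

where D is the disk x^2 + y^2 ≤ 9.

Compute the curl of F = (-14x^2y, 14x y^2, 0):
    (∇ × F)_x = ∂F_z/∂y - ∂F_y/∂z = 0,
    (∇ × F)_y = ∂F_x/∂z - ∂F_z/∂x = 0,
    (∇ × F)_z = ∂F_y/∂x - ∂F_x/∂y = 14x^2 + 14y^2.

On z = 0, (curl F)_z = 14x^2 + 14y^2.

Convert to polar (x = r cos θ, y = r sin θ, dA = r dr dθ); the integrand becomes 14r^2, so

    ∬_D (curl F)_z dA = ∫_0^{2π} ∫_0^{3} (14r^2) · r dr dθ.

Inner (r from 0 to 3): 567/2.
Outer (θ from 0 to 2π): 567π.

Therefore ∮_C F · dr = 567π.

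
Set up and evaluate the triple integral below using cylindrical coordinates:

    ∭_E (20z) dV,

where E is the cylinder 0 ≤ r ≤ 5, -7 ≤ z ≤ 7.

In cylindrical coordinates, x = r cos(θ), y = r sin(θ), z = z, and dV = r dr dθ dz.

The integrand becomes 20z, so

    ∭_E (20z) dV = ∫_{0}^{2π} ∫_{0}^{5} ∫_{-7}^{7} (20z) · r dz dr dθ.

Inner (z): 0.
Middle (r from 0 to 5): 0.
Outer (θ): 0.

Therefore the triple integral equals 0.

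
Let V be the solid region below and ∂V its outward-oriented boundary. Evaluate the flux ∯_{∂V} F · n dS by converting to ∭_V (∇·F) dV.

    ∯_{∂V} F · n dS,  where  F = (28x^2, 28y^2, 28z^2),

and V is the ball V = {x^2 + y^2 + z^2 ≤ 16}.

By the divergence theorem,

    ∯_{∂V} F · n dS = ∭_V (∇ · F) dV.

Compute the divergence:
    ∇ · F = ∂F_x/∂x + ∂F_y/∂y + ∂F_z/∂z = 56x + 56y + 56z.

In spherical coordinates, x = ρ sin(φ) cos(θ), y = ρ sin(φ) sin(θ), z = ρ cos(φ), dV = ρ^2 sin(φ) dρ dφ dθ, with 0 ≤ ρ ≤ 4, 0 ≤ φ ≤ π, 0 ≤ θ ≤ 2π.

The integrand, after substitution and multiplying by the volume element, becomes (56ρ (sqrt(2)sin(φ)sin(θ + π/4) + cos(φ))) · ρ^2 sin(φ), so

    ∭_V (∇·F) dV = ∫_0^{2π} ∫_0^{π} ∫_0^{4} (56ρ (sqrt(2)sin(φ)sin(θ + π/4) + cos(φ))) · ρ^2 sin(φ) dρ dφ dθ.

Inner (ρ from 0 to 4): 3584(sqrt(2)sin(φ)sin(θ + π/4) + cos(φ))sin(φ).
Middle (φ from 0 to π): 1792sqrt(2)π sin(θ + π/4).
Outer (θ from 0 to 2π): 0.

Therefore ∯_{∂V} F · n dS = 0.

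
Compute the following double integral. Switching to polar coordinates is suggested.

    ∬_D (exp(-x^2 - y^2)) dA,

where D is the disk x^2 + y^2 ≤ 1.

The region D is 0 ≤ r ≤ 1, 0 ≤ θ ≤ 2π in polar coordinates, where x = r cos(θ), y = r sin(θ), and dA = r dr dθ.

Under the substitution, the integrand becomes exp(-r^2), so

    ∬_D (exp(-x^2 - y^2)) dA = ∫_{0}^{2π} ∫_{0}^{1} (exp(-r^2)) · r dr dθ.

Inner integral (in r): ∫_{0}^{1} (exp(-r^2)) · r dr = -(1 - e)exp(-1)/2.

Outer integral (in θ): ∫_{0}^{2π} (-(1 - e)exp(-1)/2) dθ = -π exp(-1) + π.

Therefore ∬_D (exp(-x^2 - y^2)) dA = -π exp(-1) + π.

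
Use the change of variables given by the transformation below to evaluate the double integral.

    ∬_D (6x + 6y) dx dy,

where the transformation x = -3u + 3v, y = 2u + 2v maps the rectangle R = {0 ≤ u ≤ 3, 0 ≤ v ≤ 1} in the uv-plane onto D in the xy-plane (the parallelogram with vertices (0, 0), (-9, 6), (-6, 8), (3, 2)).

Compute the Jacobian determinant of (x, y) with respect to (u, v):

    ∂(x,y)/∂(u,v) = | -3  3 | = (-3)(2) - (3)(2) = -12.
                   | 2  2 |

Its absolute value is |J| = 12 (the area scaling factor).

Substituting x = -3u + 3v, y = 2u + 2v into the integrand,

    6x + 6y → -6u + 30v,

so the integral becomes

    ∬_R (-6u + 30v) · |J| du dv = ∫_0^3 ∫_0^1 (-72u + 360v) dv du.

Inner (v): 180 - 72u.
Outer (u): 216.

Therefore ∬_D (6x + 6y) dx dy = 216.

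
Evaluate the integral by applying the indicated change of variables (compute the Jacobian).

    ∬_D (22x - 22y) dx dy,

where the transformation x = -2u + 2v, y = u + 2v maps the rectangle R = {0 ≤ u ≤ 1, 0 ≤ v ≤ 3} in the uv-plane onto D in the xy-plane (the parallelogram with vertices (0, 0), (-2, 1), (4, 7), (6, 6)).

Compute the Jacobian determinant of (x, y) with respect to (u, v):

    ∂(x,y)/∂(u,v) = | -2  2 | = (-2)(2) - (2)(1) = -6.
                   | 1  2 |

Its absolute value is |J| = 6 (the area scaling factor).

Substituting x = -2u + 2v, y = u + 2v into the integrand,

    22x - 22y → -66u,

so the integral becomes

    ∬_R (-66u) · |J| du dv = ∫_0^1 ∫_0^3 (-396u) dv du.

Inner (v): -1188u.
Outer (u): -594.

Therefore ∬_D (22x - 22y) dx dy = -594.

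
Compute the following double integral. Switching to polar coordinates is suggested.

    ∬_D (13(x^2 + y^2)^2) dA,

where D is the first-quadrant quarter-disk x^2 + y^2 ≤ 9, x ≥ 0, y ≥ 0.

The region D is 0 ≤ r ≤ 3, 0 ≤ θ ≤ π/2 in polar coordinates, where x = r cos(θ), y = r sin(θ), and dA = r dr dθ.

Under the substitution, the integrand becomes 13r^4, so

    ∬_D (13(x^2 + y^2)^2) dA = ∫_{0}^{π/2} ∫_{0}^{3} (13r^4) · r dr dθ.

Inner integral (in r): ∫_{0}^{3} (13r^4) · r dr = 3159/2.

Outer integral (in θ): ∫_{0}^{π/2} (3159/2) dθ = 3159π/4.

Therefore ∬_D (13(x^2 + y^2)^2) dA = 3159π/4.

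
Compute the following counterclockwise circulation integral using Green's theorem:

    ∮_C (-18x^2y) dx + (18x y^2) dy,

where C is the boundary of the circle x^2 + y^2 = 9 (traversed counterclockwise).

Green's theorem converts the closed line integral into a double integral over the enclosed region D:

    ∮_C P dx + Q dy = ∬_D (∂Q/∂x - ∂P/∂y) dA.

Here P = -18x^2y, Q = 18x y^2, so

    ∂Q/∂x = 18y^2,    ∂P/∂y = -18x^2,
    ∂Q/∂x - ∂P/∂y = 18x^2 + 18y^2.

D is the region x^2 + y^2 ≤ 9. Evaluating the double integral:

In polar coordinates (x = r cos θ, y = r sin θ, dA = r dr dθ) the integrand becomes 18r^2, so

    ∬_D (18x^2 + 18y^2) dA = ∫_0^{2π} ∫_0^{3} (18r^2) · r dr dθ.

Inner (r from 0 to 3): 729/2.
Outer (θ from 0 to 2π): 729π.

Therefore ∮_C P dx + Q dy = 729π.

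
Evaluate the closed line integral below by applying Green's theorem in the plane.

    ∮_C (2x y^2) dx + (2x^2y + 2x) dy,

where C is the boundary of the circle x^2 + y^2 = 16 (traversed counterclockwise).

Green's theorem converts the closed line integral into a double integral over the enclosed region D:

    ∮_C P dx + Q dy = ∬_D (∂Q/∂x - ∂P/∂y) dA.

Here P = 2x y^2, Q = 2x^2y + 2x, so

    ∂Q/∂x = 4x y + 2,    ∂P/∂y = 4x y,
    ∂Q/∂x - ∂P/∂y = 2.

D is the region x^2 + y^2 ≤ 16. Evaluating the double integral:

In polar coordinates (x = r cos θ, y = r sin θ, dA = r dr dθ) the integrand becomes 2, so

    ∬_D (2) dA = ∫_0^{2π} ∫_0^{4} (2) · r dr dθ.

Inner (r from 0 to 4): 16.
Outer (θ from 0 to 2π): 32π.

Therefore ∮_C P dx + Q dy = 32π.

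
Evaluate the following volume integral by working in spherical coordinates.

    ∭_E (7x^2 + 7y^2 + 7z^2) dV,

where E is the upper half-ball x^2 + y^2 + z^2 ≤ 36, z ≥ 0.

In spherical coordinates, x = ρ sin(φ) cos(θ), y = ρ sin(φ) sin(θ), z = ρ cos(φ), and dV = ρ^2 sin(φ) dρ dφ dθ.

The integrand becomes 7ρ^2, so

    ∭_E (7x^2 + 7y^2 + 7z^2) dV = ∫_{0}^{2π} ∫_{0}^{π/2} ∫_{0}^{6} (7ρ^2) · ρ^2 sin(φ) dρ dφ dθ.

Inner (ρ): 54432sin(φ)/5.
Middle (φ): 54432/5.
Outer (θ): 108864π/5.

Therefore the triple integral equals 108864π/5.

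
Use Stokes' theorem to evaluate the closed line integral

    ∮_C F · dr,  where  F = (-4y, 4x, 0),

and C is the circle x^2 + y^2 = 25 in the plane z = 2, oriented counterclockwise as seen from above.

Let S be the flat disk x^2 + y^2 ≤ 25 in the plane z = 2, with upward unit normal n̂ = ẑ. By Stokes' theorem,

    ∮_C F · dr = ∬_S (∇ × F) · n̂ dS = ∬_D (curl F)_z dA,

where D is the disk x^2 + y^2 ≤ 25.

Compute the curl of F = (-4y, 4x, 0):
    (∇ × F)_x = ∂F_z/∂y - ∂F_y/∂z = 0,
    (∇ × F)_y = ∂F_x/∂z - ∂F_z/∂x = 0,
    (∇ × F)_z = ∂F_y/∂x - ∂F_x/∂y = 8.

On z = 2, (curl F)_z = 8.

Convert to polar (x = r cos θ, y = r sin θ, dA = r dr dθ); the integrand becomes 8, so

    ∬_D (curl F)_z dA = ∫_0^{2π} ∫_0^{5} (8) · r dr dθ.

Inner (r from 0 to 5): 100.
Outer (θ from 0 to 2π): 200π.

Therefore ∮_C F · dr = 200π.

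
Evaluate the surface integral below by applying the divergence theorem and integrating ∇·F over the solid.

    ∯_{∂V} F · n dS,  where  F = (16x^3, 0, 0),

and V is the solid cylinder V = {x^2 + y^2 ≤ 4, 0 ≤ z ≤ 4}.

By the divergence theorem,

    ∯_{∂V} F · n dS = ∭_V (∇ · F) dV.

Compute the divergence:
    ∇ · F = ∂F_x/∂x + ∂F_y/∂y + ∂F_z/∂z = 48x^2 + 0 + 0 = 48x^2.

In cylindrical coordinates, x = r cos(θ), y = r sin(θ), z = z, dV = r dr dθ dz, with 0 ≤ r ≤ 2, 0 ≤ θ ≤ 2π, 0 ≤ z ≤ 4.

The integrand, after substitution and multiplying by the volume element, becomes (48r^2cos(θ)^2) · r, so

    ∭_V (∇·F) dV = ∫_0^{2π} ∫_0^{2} ∫_0^{4} (48r^2cos(θ)^2) · r dz dr dθ.

Inner (z from 0 to 4): 192r^3cos(θ)^2.
Middle (r from 0 to 2): 768cos(θ)^2.
Outer (θ from 0 to 2π): 768π.

Therefore ∯_{∂V} F · n dS = 768π.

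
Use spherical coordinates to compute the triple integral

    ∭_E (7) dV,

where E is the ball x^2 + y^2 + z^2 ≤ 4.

In spherical coordinates, x = ρ sin(φ) cos(θ), y = ρ sin(φ) sin(θ), z = ρ cos(φ), and dV = ρ^2 sin(φ) dρ dφ dθ.

The integrand becomes 7, so

    ∭_E (7) dV = ∫_{0}^{2π} ∫_{0}^{π} ∫_{0}^{2} (7) · ρ^2 sin(φ) dρ dφ dθ.

Inner (ρ): 56sin(φ)/3.
Middle (φ): 112/3.
Outer (θ): 224π/3.

Therefore the triple integral equals 224π/3.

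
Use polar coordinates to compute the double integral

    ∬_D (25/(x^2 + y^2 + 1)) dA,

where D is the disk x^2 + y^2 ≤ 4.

The region D is 0 ≤ r ≤ 2, 0 ≤ θ ≤ 2π in polar coordinates, where x = r cos(θ), y = r sin(θ), and dA = r dr dθ.

Under the substitution, the integrand becomes 25/(r^2 + 1), so

    ∬_D (25/(x^2 + y^2 + 1)) dA = ∫_{0}^{2π} ∫_{0}^{2} (25/(r^2 + 1)) · r dr dθ.

Inner integral (in r): ∫_{0}^{2} (25/(r^2 + 1)) · r dr = 25log(5)/2.

Outer integral (in θ): ∫_{0}^{2π} (25log(5)/2) dθ = 25π log(5).

Therefore ∬_D (25/(x^2 + y^2 + 1)) dA = 25π log(5).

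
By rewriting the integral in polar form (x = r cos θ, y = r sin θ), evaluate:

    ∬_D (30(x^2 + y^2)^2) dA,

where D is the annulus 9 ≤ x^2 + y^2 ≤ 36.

The region D is 3 ≤ r ≤ 6, 0 ≤ θ ≤ 2π in polar coordinates, where x = r cos(θ), y = r sin(θ), and dA = r dr dθ.

Under the substitution, the integrand becomes 30r^4, so

    ∬_D (30(x^2 + y^2)^2) dA = ∫_{0}^{2π} ∫_{3}^{6} (30r^4) · r dr dθ.

Inner integral (in r): ∫_{3}^{6} (30r^4) · r dr = 229635.

Outer integral (in θ): ∫_{0}^{2π} (229635) dθ = 459270π.

Therefore ∬_D (30(x^2 + y^2)^2) dA = 459270π.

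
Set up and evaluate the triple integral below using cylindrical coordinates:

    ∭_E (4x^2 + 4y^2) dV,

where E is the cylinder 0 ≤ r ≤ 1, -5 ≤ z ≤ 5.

In cylindrical coordinates, x = r cos(θ), y = r sin(θ), z = z, and dV = r dr dθ dz.

The integrand becomes 4r^2, so

    ∭_E (4x^2 + 4y^2) dV = ∫_{0}^{2π} ∫_{0}^{1} ∫_{-5}^{5} (4r^2) · r dz dr dθ.

Inner (z): 40r^3.
Middle (r from 0 to 1): 10.
Outer (θ): 20π.

Therefore the triple integral equals 20π.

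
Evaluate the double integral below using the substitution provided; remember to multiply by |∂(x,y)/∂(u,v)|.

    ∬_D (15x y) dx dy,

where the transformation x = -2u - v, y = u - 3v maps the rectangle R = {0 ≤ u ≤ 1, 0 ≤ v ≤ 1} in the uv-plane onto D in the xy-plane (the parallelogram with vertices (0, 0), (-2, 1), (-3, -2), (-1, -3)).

Compute the Jacobian determinant of (x, y) with respect to (u, v):

    ∂(x,y)/∂(u,v) = | -2  -1 | = (-2)(-3) - (-1)(1) = 7.
                   | 1  -3 |

Its absolute value is |J| = 7 (the area scaling factor).

Substituting x = -2u - v, y = u - 3v into the integrand,

    15x y → -30u^2 + 75u v + 45v^2,

so the integral becomes

    ∬_R (-30u^2 + 75u v + 45v^2) · |J| du dv = ∫_0^1 ∫_0^1 (-210u^2 + 525u v + 315v^2) dv du.

Inner (v): -210u^2 + 525u/2 + 105.
Outer (u): 665/4.

Therefore ∬_D (15x y) dx dy = 665/4.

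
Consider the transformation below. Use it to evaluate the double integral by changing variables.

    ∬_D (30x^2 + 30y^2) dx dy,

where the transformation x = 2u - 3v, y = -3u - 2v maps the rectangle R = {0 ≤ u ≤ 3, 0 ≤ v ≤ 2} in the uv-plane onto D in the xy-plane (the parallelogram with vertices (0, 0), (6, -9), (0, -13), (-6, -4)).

Compute the Jacobian determinant of (x, y) with respect to (u, v):

    ∂(x,y)/∂(u,v) = | 2  -3 | = (2)(-2) - (-3)(-3) = -13.
                   | -3  -2 |

Its absolute value is |J| = 13 (the area scaling factor).

Substituting x = 2u - 3v, y = -3u - 2v into the integrand,

    30x^2 + 30y^2 → 390u^2 + 390v^2,

so the integral becomes

    ∬_R (390u^2 + 390v^2) · |J| du dv = ∫_0^3 ∫_0^2 (5070u^2 + 5070v^2) dv du.

Inner (v): 10140u^2 + 13520.
Outer (u): 131820.

Therefore ∬_D (30x^2 + 30y^2) dx dy = 131820.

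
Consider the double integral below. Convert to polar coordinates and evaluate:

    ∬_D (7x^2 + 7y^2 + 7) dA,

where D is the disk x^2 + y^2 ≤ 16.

The region D is 0 ≤ r ≤ 4, 0 ≤ θ ≤ 2π in polar coordinates, where x = r cos(θ), y = r sin(θ), and dA = r dr dθ.

Under the substitution, the integrand becomes 7r^2 + 7, so

    ∬_D (7x^2 + 7y^2 + 7) dA = ∫_{0}^{2π} ∫_{0}^{4} (7r^2 + 7) · r dr dθ.

Inner integral (in r): ∫_{0}^{4} (7r^2 + 7) · r dr = 504.

Outer integral (in θ): ∫_{0}^{2π} (504) dθ = 1008π.

Therefore ∬_D (7x^2 + 7y^2 + 7) dA = 1008π.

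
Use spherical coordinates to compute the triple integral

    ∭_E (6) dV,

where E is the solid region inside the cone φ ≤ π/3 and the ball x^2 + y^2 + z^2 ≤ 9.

In spherical coordinates, x = ρ sin(φ) cos(θ), y = ρ sin(φ) sin(θ), z = ρ cos(φ), and dV = ρ^2 sin(φ) dρ dφ dθ.

The integrand becomes 6, so

    ∭_E (6) dV = ∫_{0}^{2π} ∫_{0}^{π/3} ∫_{0}^{3} (6) · ρ^2 sin(φ) dρ dφ dθ.

Inner (ρ): 54sin(φ).
Middle (φ): 27.
Outer (θ): 54π.

Therefore the triple integral equals 54π.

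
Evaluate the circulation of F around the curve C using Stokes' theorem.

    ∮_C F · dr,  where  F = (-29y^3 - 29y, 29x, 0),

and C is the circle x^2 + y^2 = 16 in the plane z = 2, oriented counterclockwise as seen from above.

Let S be the flat disk x^2 + y^2 ≤ 16 in the plane z = 2, with upward unit normal n̂ = ẑ. By Stokes' theorem,

    ∮_C F · dr = ∬_S (∇ × F) · n̂ dS = ∬_D (curl F)_z dA,

where D is the disk x^2 + y^2 ≤ 16.

Compute the curl of F = (-29y^3 - 29y, 29x, 0):
    (∇ × F)_x = ∂F_z/∂y - ∂F_y/∂z = 0,
    (∇ × F)_y = ∂F_x/∂z - ∂F_z/∂x = 0,
    (∇ × F)_z = ∂F_y/∂x - ∂F_x/∂y = 87y^2 + 58.

On z = 2, (curl F)_z = 87y^2 + 58.

Convert to polar (x = r cos θ, y = r sin θ, dA = r dr dθ); the integrand becomes 87r^2sin(θ)^2 + 58, so

    ∬_D (curl F)_z dA = ∫_0^{2π} ∫_0^{4} (87r^2sin(θ)^2 + 58) · r dr dθ.

Inner (r from 0 to 4): 5568sin(θ)^2 + 464.
Outer (θ from 0 to 2π): 6496π.

Therefore ∮_C F · dr = 6496π.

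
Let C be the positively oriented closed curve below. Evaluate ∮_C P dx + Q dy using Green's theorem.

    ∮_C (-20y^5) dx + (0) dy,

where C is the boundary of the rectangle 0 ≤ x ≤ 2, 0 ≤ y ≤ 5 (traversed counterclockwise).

Green's theorem converts the closed line integral into a double integral over the enclosed region D:

    ∮_C P dx + Q dy = ∬_D (∂Q/∂x - ∂P/∂y) dA.

Here P = -20y^5, Q = 0, so

    ∂Q/∂x = 0,    ∂P/∂y = -100y^4,
    ∂Q/∂x - ∂P/∂y = 100y^4.

D is the region 0 ≤ x ≤ 2, 0 ≤ y ≤ 5. Evaluating the double integral:

    ∬_D (100y^4) dA = ∫_0^{2} ∫_0^{5} (100y^4) dy dx.

Inner (y from 0 to 5): 62500.
Outer (x from 0 to 2): 125000.

Therefore ∮_C P dx + Q dy = 125000.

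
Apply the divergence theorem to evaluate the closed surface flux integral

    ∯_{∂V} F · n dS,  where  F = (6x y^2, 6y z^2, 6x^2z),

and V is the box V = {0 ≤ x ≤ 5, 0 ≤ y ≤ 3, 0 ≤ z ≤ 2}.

By the divergence theorem,

    ∯_{∂V} F · n dS = ∭_V (∇ · F) dV.

Compute the divergence:
    ∇ · F = ∂F_x/∂x + ∂F_y/∂y + ∂F_z/∂z = 6y^2 + 6z^2 + 6x^2 = 6x^2 + 6y^2 + 6z^2.

V is a rectangular box, so dV = dx dy dz with 0 ≤ x ≤ 5, 0 ≤ y ≤ 3, 0 ≤ z ≤ 2.

Integrate (6x^2 + 6y^2 + 6z^2) over V as an iterated integral:

    ∭_V (∇·F) dV = ∫_0^{5} ∫_0^{3} ∫_0^{2} (6x^2 + 6y^2 + 6z^2) dz dy dx.

Inner (z from 0 to 2): 12x^2 + 12y^2 + 16.
Middle (y from 0 to 3): 36x^2 + 156.
Outer (x from 0 to 5): 2280.

Therefore ∯_{∂V} F · n dS = 2280.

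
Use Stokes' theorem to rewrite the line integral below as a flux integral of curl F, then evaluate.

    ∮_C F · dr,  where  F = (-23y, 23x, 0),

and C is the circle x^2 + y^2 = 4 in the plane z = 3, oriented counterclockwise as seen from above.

Let S be the flat disk x^2 + y^2 ≤ 4 in the plane z = 3, with upward unit normal n̂ = ẑ. By Stokes' theorem,

    ∮_C F · dr = ∬_S (∇ × F) · n̂ dS = ∬_D (curl F)_z dA,

where D is the disk x^2 + y^2 ≤ 4.

Compute the curl of F = (-23y, 23x, 0):
    (∇ × F)_x = ∂F_z/∂y - ∂F_y/∂z = 0,
    (∇ × F)_y = ∂F_x/∂z - ∂F_z/∂x = 0,
    (∇ × F)_z = ∂F_y/∂x - ∂F_x/∂y = 46.

On z = 3, (curl F)_z = 46.

Convert to polar (x = r cos θ, y = r sin θ, dA = r dr dθ); the integrand becomes 46, so

    ∬_D (curl F)_z dA = ∫_0^{2π} ∫_0^{2} (46) · r dr dθ.

Inner (r from 0 to 2): 92.
Outer (θ from 0 to 2π): 184π.

Therefore ∮_C F · dr = 184π.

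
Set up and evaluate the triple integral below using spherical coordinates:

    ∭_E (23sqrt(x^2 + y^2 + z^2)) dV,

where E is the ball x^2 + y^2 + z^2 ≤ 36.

In spherical coordinates, x = ρ sin(φ) cos(θ), y = ρ sin(φ) sin(θ), z = ρ cos(φ), and dV = ρ^2 sin(φ) dρ dφ dθ.

The integrand becomes 23ρ, so

    ∭_E (23sqrt(x^2 + y^2 + z^2)) dV = ∫_{0}^{2π} ∫_{0}^{π} ∫_{0}^{6} (23ρ) · ρ^2 sin(φ) dρ dφ dθ.

Inner (ρ): 7452sin(φ).
Middle (φ): 14904.
Outer (θ): 29808π.

Therefore the triple integral equals 29808π.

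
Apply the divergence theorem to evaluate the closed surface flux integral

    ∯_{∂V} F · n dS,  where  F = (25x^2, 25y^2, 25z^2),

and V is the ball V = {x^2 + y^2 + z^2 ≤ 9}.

By the divergence theorem,

    ∯_{∂V} F · n dS = ∭_V (∇ · F) dV.

Compute the divergence:
    ∇ · F = ∂F_x/∂x + ∂F_y/∂y + ∂F_z/∂z = 50x + 50y + 50z.

In spherical coordinates, x = ρ sin(φ) cos(θ), y = ρ sin(φ) sin(θ), z = ρ cos(φ), dV = ρ^2 sin(φ) dρ dφ dθ, with 0 ≤ ρ ≤ 3, 0 ≤ φ ≤ π, 0 ≤ θ ≤ 2π.

The integrand, after substitution and multiplying by the volume element, becomes (50ρ (sqrt(2)sin(φ)sin(θ + π/4) + cos(φ))) · ρ^2 sin(φ), so

    ∭_V (∇·F) dV = ∫_0^{2π} ∫_0^{π} ∫_0^{3} (50ρ (sqrt(2)sin(φ)sin(θ + π/4) + cos(φ))) · ρ^2 sin(φ) dρ dφ dθ.

Inner (ρ from 0 to 3): 2025(sqrt(2)sin(φ)sin(θ + π/4) + cos(φ))sin(φ)/2.
Middle (φ from 0 to π): 2025sqrt(2)π sin(θ + π/4)/4.
Outer (θ from 0 to 2π): 0.

Therefore ∯_{∂V} F · n dS = 0.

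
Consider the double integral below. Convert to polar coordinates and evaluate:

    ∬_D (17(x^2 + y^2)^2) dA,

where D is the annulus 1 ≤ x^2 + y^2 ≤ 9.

The region D is 1 ≤ r ≤ 3, 0 ≤ θ ≤ 2π in polar coordinates, where x = r cos(θ), y = r sin(θ), and dA = r dr dθ.

Under the substitution, the integrand becomes 17r^4, so

    ∬_D (17(x^2 + y^2)^2) dA = ∫_{0}^{2π} ∫_{1}^{3} (17r^4) · r dr dθ.

Inner integral (in r): ∫_{1}^{3} (17r^4) · r dr = 6188/3.

Outer integral (in θ): ∫_{0}^{2π} (6188/3) dθ = 12376π/3.

Therefore ∬_D (17(x^2 + y^2)^2) dA = 12376π/3.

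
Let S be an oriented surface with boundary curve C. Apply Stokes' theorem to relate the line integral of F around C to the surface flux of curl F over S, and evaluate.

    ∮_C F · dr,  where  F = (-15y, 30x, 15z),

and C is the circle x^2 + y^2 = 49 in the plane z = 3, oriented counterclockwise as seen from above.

Let S be the flat disk x^2 + y^2 ≤ 49 in the plane z = 3, with upward unit normal n̂ = ẑ. By Stokes' theorem,

    ∮_C F · dr = ∬_S (∇ × F) · n̂ dS = ∬_D (curl F)_z dA,

where D is the disk x^2 + y^2 ≤ 49.

Compute the curl of F = (-15y, 30x, 15z):
    (∇ × F)_x = ∂F_z/∂y - ∂F_y/∂z = 0,
    (∇ × F)_y = ∂F_x/∂z - ∂F_z/∂x = 0,
    (∇ × F)_z = ∂F_y/∂x - ∂F_x/∂y = 45.

On z = 3, (curl F)_z = 45.

Convert to polar (x = r cos θ, y = r sin θ, dA = r dr dθ); the integrand becomes 45, so

    ∬_D (curl F)_z dA = ∫_0^{2π} ∫_0^{7} (45) · r dr dθ.

Inner (r from 0 to 7): 2205/2.
Outer (θ from 0 to 2π): 2205π.

Therefore ∮_C F · dr = 2205π.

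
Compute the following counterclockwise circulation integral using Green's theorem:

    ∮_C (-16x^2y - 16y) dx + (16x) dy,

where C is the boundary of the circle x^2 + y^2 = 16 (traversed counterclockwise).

Green's theorem converts the closed line integral into a double integral over the enclosed region D:

    ∮_C P dx + Q dy = ∬_D (∂Q/∂x - ∂P/∂y) dA.

Here P = -16x^2y - 16y, Q = 16x, so

    ∂Q/∂x = 16,    ∂P/∂y = -16x^2 - 16,
    ∂Q/∂x - ∂P/∂y = 16x^2 + 32.

D is the region x^2 + y^2 ≤ 16. Evaluating the double integral:

In polar coordinates (x = r cos θ, y = r sin θ, dA = r dr dθ) the integrand becomes 16r^2cos(θ)^2 + 32, so

    ∬_D (16x^2 + 32) dA = ∫_0^{2π} ∫_0^{4} (16r^2cos(θ)^2 + 32) · r dr dθ.

Inner (r from 0 to 4): 1024cos(θ)^2 + 256.
Outer (θ from 0 to 2π): 1536π.

Therefore ∮_C P dx + Q dy = 1536π.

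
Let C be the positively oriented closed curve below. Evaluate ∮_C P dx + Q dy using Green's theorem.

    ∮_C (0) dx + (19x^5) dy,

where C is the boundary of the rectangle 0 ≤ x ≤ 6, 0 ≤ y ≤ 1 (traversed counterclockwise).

Green's theorem converts the closed line integral into a double integral over the enclosed region D:

    ∮_C P dx + Q dy = ∬_D (∂Q/∂x - ∂P/∂y) dA.

Here P = 0, Q = 19x^5, so

    ∂Q/∂x = 95x^4,    ∂P/∂y = 0,
    ∂Q/∂x - ∂P/∂y = 95x^4.

D is the region 0 ≤ x ≤ 6, 0 ≤ y ≤ 1. Evaluating the double integral:

    ∬_D (95x^4) dA = ∫_0^{6} ∫_0^{1} (95x^4) dy dx.

Inner (y from 0 to 1): 95x^4.
Outer (x from 0 to 6): 147744.

Therefore ∮_C P dx + Q dy = 147744.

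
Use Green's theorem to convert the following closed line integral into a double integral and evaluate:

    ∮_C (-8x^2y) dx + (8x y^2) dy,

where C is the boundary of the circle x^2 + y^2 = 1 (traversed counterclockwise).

Green's theorem converts the closed line integral into a double integral over the enclosed region D:

    ∮_C P dx + Q dy = ∬_D (∂Q/∂x - ∂P/∂y) dA.

Here P = -8x^2y, Q = 8x y^2, so

    ∂Q/∂x = 8y^2,    ∂P/∂y = -8x^2,
    ∂Q/∂x - ∂P/∂y = 8x^2 + 8y^2.

D is the region x^2 + y^2 ≤ 1. Evaluating the double integral:

In polar coordinates (x = r cos θ, y = r sin θ, dA = r dr dθ) the integrand becomes 8r^2, so

    ∬_D (8x^2 + 8y^2) dA = ∫_0^{2π} ∫_0^{1} (8r^2) · r dr dθ.

Inner (r from 0 to 1): 2.
Outer (θ from 0 to 2π): 4π.

Therefore ∮_C P dx + Q dy = 4π.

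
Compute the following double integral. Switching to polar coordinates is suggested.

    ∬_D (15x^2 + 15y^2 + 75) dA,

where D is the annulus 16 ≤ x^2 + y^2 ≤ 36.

The region D is 4 ≤ r ≤ 6, 0 ≤ θ ≤ 2π in polar coordinates, where x = r cos(θ), y = r sin(θ), and dA = r dr dθ.

Under the substitution, the integrand becomes 15r^2 + 75, so

    ∬_D (15x^2 + 15y^2 + 75) dA = ∫_{0}^{2π} ∫_{4}^{6} (15r^2 + 75) · r dr dθ.

Inner integral (in r): ∫_{4}^{6} (15r^2 + 75) · r dr = 4650.

Outer integral (in θ): ∫_{0}^{2π} (4650) dθ = 9300π.

Therefore ∬_D (15x^2 + 15y^2 + 75) dA = 9300π.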